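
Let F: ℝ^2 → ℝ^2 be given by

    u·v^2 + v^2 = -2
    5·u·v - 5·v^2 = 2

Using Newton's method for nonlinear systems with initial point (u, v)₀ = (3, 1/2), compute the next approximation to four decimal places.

(4.7333, -0.3583)

At (3, 1/2): F = (3.0000, 4.2500).
Jacobian J = [[v^2, 2·u·v + 2·v], [5·v, 5·u - 10·v]].
At the point, J = [[0.2500, 4.0000], [2.5000, 10.0000]] (det J = -7.5000).
Solving J·Δ = −F gives Δ = (1.7333, -0.8583).
Then the next iterate is (u, v)₁ = (4.7333, -0.3583).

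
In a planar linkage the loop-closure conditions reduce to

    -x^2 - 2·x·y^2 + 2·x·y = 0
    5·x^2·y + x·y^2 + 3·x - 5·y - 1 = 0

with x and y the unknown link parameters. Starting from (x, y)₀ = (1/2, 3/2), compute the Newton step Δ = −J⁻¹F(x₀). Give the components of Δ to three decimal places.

(0.185, -0.731)

At (1/2, 3/2): F = (-1.000, -4.000).
Jacobian J = [[-2·x - 2·y^2 + 2·y, -4·x·y + 2·x], [10·x·y + y^2 + 3, 5·x^2 + 2·x·y - 5]].
At the point, J = [[-2.500, -2.000], [12.750, -2.250]] (det J = 31.125).
Solving J·Δ = −F gives Δ = (0.185, -0.731).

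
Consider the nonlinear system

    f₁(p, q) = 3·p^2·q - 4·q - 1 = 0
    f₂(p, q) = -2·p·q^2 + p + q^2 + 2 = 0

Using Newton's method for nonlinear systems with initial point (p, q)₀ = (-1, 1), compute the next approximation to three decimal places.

(-1.216, 0.297)

At (-1, 1): F = (-2.000, 4.000).
Jacobian J = [[6·p·q, 3·p^2 - 4], [-2·q^2 + 1, -4·p·q + 2·q]].
At the point, J = [[-6.000, -1.000], [-1.000, 6.000]] (det J = -37.000).
Solving J·Δ = −F gives Δ = (-0.216, -0.703).
Then the next iterate is (p, q)₁ = (-1.216, 0.297).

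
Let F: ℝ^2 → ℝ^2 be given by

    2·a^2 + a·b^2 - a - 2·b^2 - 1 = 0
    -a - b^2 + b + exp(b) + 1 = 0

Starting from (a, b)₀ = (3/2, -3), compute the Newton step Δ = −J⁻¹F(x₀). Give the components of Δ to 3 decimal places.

At (3/2, -3): F = (-2.500, -12.45021).
Jacobian J = [[4·a + b^2 - 1, 2·a·b - 4·b], [-1, -2·b + exp(b) + 1]].
At the point, J = [[14.000, 3.000], [-1.000, 7.04979]] (det J = 101.69702).
Solving J·Δ = −F gives Δ = (-0.194, 1.739).

(-0.194, 1.739)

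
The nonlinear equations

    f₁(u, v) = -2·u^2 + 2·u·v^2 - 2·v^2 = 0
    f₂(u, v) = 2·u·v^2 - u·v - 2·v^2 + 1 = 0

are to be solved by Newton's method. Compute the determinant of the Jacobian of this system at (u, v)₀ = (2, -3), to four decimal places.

J = [[-4·u + 2·v^2, 4·u·v - 4·v], [2·v^2 - v, 4·u·v - u - 4·v]].
At the point, J = [[10.0000, -12.0000], [21.0000, -14.0000]].
det J = 112.0000.

112.0000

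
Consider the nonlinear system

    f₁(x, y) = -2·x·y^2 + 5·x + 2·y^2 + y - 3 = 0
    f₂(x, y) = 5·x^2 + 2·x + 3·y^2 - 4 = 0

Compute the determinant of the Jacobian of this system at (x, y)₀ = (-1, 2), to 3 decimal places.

100.000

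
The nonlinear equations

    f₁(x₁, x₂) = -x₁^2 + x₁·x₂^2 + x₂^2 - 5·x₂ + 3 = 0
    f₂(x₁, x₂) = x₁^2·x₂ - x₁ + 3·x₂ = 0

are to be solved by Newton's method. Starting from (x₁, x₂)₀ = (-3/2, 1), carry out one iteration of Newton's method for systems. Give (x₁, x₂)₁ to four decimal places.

(3.6875, 3.6667)

At (-3/2, 1): F = (-4.7500, 6.7500).
Jacobian J = [[-2·x₁ + x₂^2, 2·x₁·x₂ + 2·x₂ - 5], [2·x₁·x₂ - 1, x₁^2 + 3]].
At the point, J = [[4.0000, -6.0000], [-4.0000, 5.2500]] (det J = -3.0000).
Solving J·Δ = −F gives Δ = (5.1875, 2.6667).
Then the next iterate is (x₁, x₂)₁ = (3.6875, 3.6667).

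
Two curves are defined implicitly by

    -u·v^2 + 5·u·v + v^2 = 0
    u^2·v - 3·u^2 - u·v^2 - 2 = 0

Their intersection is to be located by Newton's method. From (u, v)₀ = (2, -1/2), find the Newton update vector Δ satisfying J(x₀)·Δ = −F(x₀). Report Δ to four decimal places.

(-1.0695, 0.2099)

At (2, -1/2): F = (-5.2500, -16.5000).
Jacobian J = [[-v^2 + 5·v, -2·u·v + 5·u + 2·v], [2·u·v - 6·u - v^2, u^2 - 2·u·v]].
At the point, J = [[-2.7500, 11.0000], [-14.2500, 6.0000]] (det J = 140.2500).
Solving J·Δ = −F gives Δ = (-1.0695, 0.2099).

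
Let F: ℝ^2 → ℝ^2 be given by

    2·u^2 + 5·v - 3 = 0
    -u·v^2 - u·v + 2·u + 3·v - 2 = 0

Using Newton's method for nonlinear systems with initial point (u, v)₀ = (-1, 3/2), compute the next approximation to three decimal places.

At (-1, 3/2): F = (6.500, 4.250).
Jacobian J = [[4·u, 5], [-v^2 - v + 2, -2·u·v - u + 3]].
At the point, J = [[-4.000, 5.000], [-1.750, 7.000]] (det J = -19.250).
Solving J·Δ = −F gives Δ = (1.260, -0.292).
Then the next iterate is (u, v)₁ = (0.260, 1.208).

(0.260, 1.208)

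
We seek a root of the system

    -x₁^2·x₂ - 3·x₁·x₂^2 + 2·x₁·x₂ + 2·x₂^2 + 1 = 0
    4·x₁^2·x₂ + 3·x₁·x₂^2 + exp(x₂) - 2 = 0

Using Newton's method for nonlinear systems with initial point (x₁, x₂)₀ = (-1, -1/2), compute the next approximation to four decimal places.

At (-1, -1/2): F = (3.7500, -4.143469).
Jacobian J = [[-2·x₁·x₂ - 3·x₂^2 + 2·x₂, -x₁^2 - 6·x₁·x₂ + 2·x₁ + 4·x₂], [8·x₁·x₂ + 3·x₂^2, 4·x₁^2 + 6·x₁·x₂ + exp(x₂)]].
At the point, J = [[-2.7500, -8.0000], [4.7500, 7.606531]] (det J = 17.082041).
Solving J·Δ = −F gives Δ = (0.2707, 0.3757).
Then the next iterate is (x₁, x₂)₁ = (-0.7293, -0.1243).

(-0.7293, -0.1243)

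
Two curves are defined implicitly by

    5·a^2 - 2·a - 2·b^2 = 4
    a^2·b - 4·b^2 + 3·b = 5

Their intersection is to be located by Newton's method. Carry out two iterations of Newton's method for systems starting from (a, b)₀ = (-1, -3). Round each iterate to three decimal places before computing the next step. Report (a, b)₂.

At (-1, -3): F = (-15.000, -53.000).
Jacobian J = [[10·a - 2, -4·b], [2·a·b, a^2 - 8·b + 3]].
At the point, J = [[-12.000, 12.000], [6.000, 28.000]] (det J = -408.000).
Solving J·Δ = −F gives Δ = (0.529, 1.779).
Then the next iterate is (a, b)₁ = (-0.471, -1.221).
Round to (-0.471, -1.221) and repeat: F = (-4.93048, -14.89723), J = [[-6.710, 4.884], [1.15018, 12.98984]].
Δ = (0.094, 1.139), so (a, b)₂ = (-0.377, -0.082).

(-0.377, -0.082)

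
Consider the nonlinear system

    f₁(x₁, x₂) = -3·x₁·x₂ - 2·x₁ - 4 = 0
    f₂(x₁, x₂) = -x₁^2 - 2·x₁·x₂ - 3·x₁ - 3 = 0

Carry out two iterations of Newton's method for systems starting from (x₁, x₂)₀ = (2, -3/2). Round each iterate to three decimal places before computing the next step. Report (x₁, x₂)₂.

At (2, -3/2): F = (1.000, -7.000).
Jacobian J = [[-3·x₂ - 2, -3·x₁], [-2·x₁ - 2·x₂ - 3, -2·x₁]].
At the point, J = [[2.500, -6.000], [-4.000, -4.000]] (det J = -34.000).
Solving J·Δ = −F gives Δ = (-1.353, -0.397).
Then the next iterate is (x₁, x₂)₁ = (0.647, -1.897).
Round to (0.647, -1.897) and repeat: F = (-1.61192, -2.90489), J = [[3.691, -1.941], [-0.500, -1.294]].
Δ = (-0.618, -2.006), so (x₁, x₂)₂ = (0.029, -3.903).

(0.029, -3.903)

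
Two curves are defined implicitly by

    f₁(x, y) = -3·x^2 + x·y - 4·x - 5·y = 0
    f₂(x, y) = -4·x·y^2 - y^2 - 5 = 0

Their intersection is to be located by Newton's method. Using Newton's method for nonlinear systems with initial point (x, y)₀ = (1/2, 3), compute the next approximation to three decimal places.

(2.150, -2.078)

At (1/2, 3): F = (-16.250, -32.000).
Jacobian J = [[-6·x + y - 4, x - 5], [-4·y^2, -8·x·y - 2·y]].
At the point, J = [[-4.000, -4.500], [-36.000, -18.000]] (det J = -90.000).
Solving J·Δ = −F gives Δ = (1.650, -5.078).
Then the next iterate is (x, y)₁ = (2.150, -2.078).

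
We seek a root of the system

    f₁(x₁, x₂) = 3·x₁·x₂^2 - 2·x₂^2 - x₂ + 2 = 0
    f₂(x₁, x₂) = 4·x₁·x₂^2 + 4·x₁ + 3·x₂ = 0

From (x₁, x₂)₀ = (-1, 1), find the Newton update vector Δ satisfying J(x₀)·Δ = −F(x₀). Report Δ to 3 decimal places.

At (-1, 1): F = (-4.000, -5.000).
Jacobian J = [[3·x₂^2, 6·x₁·x₂ - 4·x₂ - 1], [4·x₂^2 + 4, 8·x₁·x₂ + 3]].
At the point, J = [[3.000, -11.000], [8.000, -5.000]] (det J = 73.000).
Solving J·Δ = −F gives Δ = (0.479, -0.233).

(0.479, -0.233)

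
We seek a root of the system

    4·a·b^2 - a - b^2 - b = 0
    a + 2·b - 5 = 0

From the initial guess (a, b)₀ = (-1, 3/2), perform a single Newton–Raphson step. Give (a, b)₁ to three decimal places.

(1.234, 1.883)

At (-1, 3/2): F = (-11.750, -3.000).
Jacobian J = [[4·b^2 - 1, 8·a·b - 2·b - 1], [1, 2]].
At the point, J = [[8.000, -16.000], [1.000, 2.000]] (det J = 32.000).
Solving J·Δ = −F gives Δ = (2.234, 0.383).
Then the next iterate is (a, b)₁ = (1.234, 1.883).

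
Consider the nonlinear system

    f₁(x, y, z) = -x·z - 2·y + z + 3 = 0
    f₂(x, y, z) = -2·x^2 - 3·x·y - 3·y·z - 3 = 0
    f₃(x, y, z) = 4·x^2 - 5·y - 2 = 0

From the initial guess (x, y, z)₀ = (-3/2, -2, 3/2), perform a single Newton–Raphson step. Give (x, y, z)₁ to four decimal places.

(2.6618, -8.5882, -5.5735)

At (-3/2, -2, 3/2): F = (10.7500, -7.5000, 17.0000).
Jacobian J = [[-z, -2, -x + 1], [-4·x - 3·y, -3·x - 3·z, -3·y], [8·x, -5, 0]].
At the point, J = [[-1.5000, -2.0000, 2.5000], [12.0000, 0.0000, 6.0000], [-12.0000, -5.0000, 0.0000]] (det J = -51.0000).
Solving J·Δ = −F gives Δ = (4.1618, -6.5882, -7.0735).
Then the next iterate is (x, y, z)₁ = (2.6618, -8.5882, -5.5735).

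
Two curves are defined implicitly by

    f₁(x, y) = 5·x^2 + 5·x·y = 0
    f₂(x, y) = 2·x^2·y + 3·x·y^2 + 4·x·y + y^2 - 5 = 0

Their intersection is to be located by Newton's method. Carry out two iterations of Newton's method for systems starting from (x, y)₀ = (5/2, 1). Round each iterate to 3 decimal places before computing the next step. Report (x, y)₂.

(0.289, 1.179)

At (5/2, 1): F = (43.750, 26.000).
Jacobian J = [[10·x + 5·y, 5·x], [4·x·y + 3·y^2 + 4·y, 2·x^2 + 6·x·y + 4·x + 2·y]].
At the point, J = [[30.000, 12.500], [17.000, 39.500]] (det J = 972.500).
Solving J·Δ = −F gives Δ = (-1.443, -0.037).
Then the next iterate is (x, y)₁ = (1.057, 0.963).
Round to (1.057, 0.963) and repeat: F = (10.67570, 5.09144), J = [[15.385, 5.285], [10.70567, 14.49584]].
Δ = (-0.768, 0.216), so (x, y)₂ = (0.289, 1.179).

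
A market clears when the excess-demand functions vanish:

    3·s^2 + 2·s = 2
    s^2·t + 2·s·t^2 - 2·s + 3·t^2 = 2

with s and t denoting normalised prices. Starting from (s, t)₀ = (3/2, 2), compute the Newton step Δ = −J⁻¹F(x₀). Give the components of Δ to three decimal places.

At (3/2, 2): F = (7.750, 23.500).
Jacobian J = [[6·s + 2, 0], [2·s·t + 2·t^2 - 2, s^2 + 4·s·t + 6·t]].
At the point, J = [[11.000, 0.000], [12.000, 26.250]] (det J = 288.750).
Solving J·Δ = −F gives Δ = (-0.705, -0.573).

(-0.705, -0.573)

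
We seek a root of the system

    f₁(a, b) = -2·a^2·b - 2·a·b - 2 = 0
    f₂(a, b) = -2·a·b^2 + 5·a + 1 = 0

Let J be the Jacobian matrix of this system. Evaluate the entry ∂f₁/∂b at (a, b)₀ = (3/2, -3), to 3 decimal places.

∂f₁/∂b = -2·a^2 - 2·a.
At (3/2, -3) this is -7.500.

-7.500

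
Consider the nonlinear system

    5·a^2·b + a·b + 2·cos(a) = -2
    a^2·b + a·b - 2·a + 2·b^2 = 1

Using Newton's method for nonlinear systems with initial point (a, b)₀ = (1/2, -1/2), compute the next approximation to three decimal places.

(0.531, -2.075)

At (1/2, -1/2): F = (2.88017, -1.875).
Jacobian J = [[10·a·b + b - 2·sin(a), 5·a^2 + a], [2·a·b + b - 2, a^2 + a + 4·b]].
At the point, J = [[-3.95885, 1.750], [-3.000, -1.250]] (det J = 10.19856).
Solving J·Δ = −F gives Δ = (0.031, -1.575).
Then the next iterate is (a, b)₁ = (0.531, -2.075).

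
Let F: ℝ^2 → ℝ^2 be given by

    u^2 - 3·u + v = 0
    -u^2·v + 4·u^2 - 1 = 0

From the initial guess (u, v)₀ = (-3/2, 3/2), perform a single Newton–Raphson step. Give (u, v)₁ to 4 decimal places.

At (-3/2, 3/2): F = (8.2500, 4.6250).
Jacobian J = [[2·u - 3, 1], [-2·u·v + 8·u, -u^2]].
At the point, J = [[-6.0000, 1.0000], [-7.5000, -2.2500]] (det J = 21.0000).
Solving J·Δ = −F gives Δ = (1.1042, -1.6250).
Then the next iterate is (u, v)₁ = (-0.3958, -0.1250).

(-0.3958, -0.1250)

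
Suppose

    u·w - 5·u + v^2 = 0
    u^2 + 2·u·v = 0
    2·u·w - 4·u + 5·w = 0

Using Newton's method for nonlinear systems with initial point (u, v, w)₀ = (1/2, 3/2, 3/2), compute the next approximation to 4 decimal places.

(0.1541, 1.1338, 0.2757)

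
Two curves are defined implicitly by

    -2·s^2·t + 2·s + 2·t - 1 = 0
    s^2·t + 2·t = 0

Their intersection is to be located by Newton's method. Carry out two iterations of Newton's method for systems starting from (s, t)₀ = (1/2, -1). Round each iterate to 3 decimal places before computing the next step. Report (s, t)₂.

(0.500, 0.000)

At (1/2, -1): F = (-1.500, -2.250).
Jacobian J = [[-4·s·t + 2, -2·s^2 + 2], [2·s·t, s^2 + 2]].
At the point, J = [[4.000, 1.500], [-1.000, 2.250]] (det J = 10.500).
Solving J·Δ = −F gives Δ = (0.000, 1.000).
Then the next iterate is (s, t)₁ = (0.500, 0.000).
Round to (0.500, 0.000) and repeat: F = (0.000, 0.000), J = [[2.000, 1.500], [0.000, 2.250]].
Δ = (0.000, 0.000), so (s, t)₂ = (0.500, 0.000).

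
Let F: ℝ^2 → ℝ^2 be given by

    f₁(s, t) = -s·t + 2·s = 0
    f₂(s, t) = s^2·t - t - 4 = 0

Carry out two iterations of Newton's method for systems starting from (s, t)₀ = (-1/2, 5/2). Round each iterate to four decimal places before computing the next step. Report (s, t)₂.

(-1.3497, 1.3496)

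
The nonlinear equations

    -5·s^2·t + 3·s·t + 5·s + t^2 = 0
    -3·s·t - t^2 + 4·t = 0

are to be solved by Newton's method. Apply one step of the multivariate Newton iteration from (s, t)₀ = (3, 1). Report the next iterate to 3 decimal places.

(4.231, -0.385)

At (3, 1): F = (-20.000, -6.000).
Jacobian J = [[-10·s·t + 3·t + 5, -5·s^2 + 3·s + 2·t], [-3·t, -3·s - 2·t + 4]].
At the point, J = [[-22.000, -34.000], [-3.000, -7.000]] (det J = 52.000).
Solving J·Δ = −F gives Δ = (1.231, -1.385).
Then the next iterate is (s, t)₁ = (4.231, -0.385).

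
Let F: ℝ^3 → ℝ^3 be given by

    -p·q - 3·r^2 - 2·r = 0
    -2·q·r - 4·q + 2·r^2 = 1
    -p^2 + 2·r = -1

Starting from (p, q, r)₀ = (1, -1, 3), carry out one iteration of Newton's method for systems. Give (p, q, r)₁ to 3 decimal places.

(2.446, -0.475, 1.446)

At (1, -1, 3): F = (-32.000, 27.000, 6.000).
Jacobian J = [[-q, -p, -6·r - 2], [0, -2·r - 4, -2·q + 4·r], [-2·p, 0, 2]].
At the point, J = [[1.000, -1.000, -20.000], [0.000, -10.000, 14.000], [-2.000, 0.000, 2.000]] (det J = 408.000).
Solving J·Δ = −F gives Δ = (1.446, 0.525, -1.554).
Then the next iterate is (p, q, r)₁ = (2.446, -0.475, 1.446).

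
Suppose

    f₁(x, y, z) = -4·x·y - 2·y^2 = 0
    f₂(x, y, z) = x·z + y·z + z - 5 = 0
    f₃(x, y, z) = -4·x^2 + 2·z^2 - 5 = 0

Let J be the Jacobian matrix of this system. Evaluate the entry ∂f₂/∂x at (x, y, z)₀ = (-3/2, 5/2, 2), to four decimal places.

∂f₂/∂x = z.
At (-3/2, 5/2, 2) this is 2.0000.

2.0000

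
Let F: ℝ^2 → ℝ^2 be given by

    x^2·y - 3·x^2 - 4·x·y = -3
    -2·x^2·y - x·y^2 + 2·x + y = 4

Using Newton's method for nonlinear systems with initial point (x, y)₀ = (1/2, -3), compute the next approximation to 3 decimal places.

(-0.045, -0.584)

At (1/2, -3): F = (7.500, -9.000).
Jacobian J = [[2·x·y - 6·x - 4·y, x^2 - 4·x], [-4·x·y - y^2 + 2, -2·x^2 - 2·x·y + 1]].
At the point, J = [[6.000, -1.750], [-1.000, 3.500]] (det J = 19.250).
Solving J·Δ = −F gives Δ = (-0.545, 2.416).
Then the next iterate is (x, y)₁ = (-0.045, -0.584).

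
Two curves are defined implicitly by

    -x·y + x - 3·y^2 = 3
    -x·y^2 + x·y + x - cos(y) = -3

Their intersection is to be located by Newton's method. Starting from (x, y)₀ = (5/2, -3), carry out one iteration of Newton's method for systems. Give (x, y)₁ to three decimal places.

(2.428, -1.691)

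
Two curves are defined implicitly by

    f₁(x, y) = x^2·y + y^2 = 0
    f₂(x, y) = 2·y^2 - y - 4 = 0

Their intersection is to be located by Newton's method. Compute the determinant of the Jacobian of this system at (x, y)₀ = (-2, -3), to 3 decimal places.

-156.000

J = [[2·x·y, x^2 + 2·y], [0, 4·y - 1]].
At the point, J = [[12.000, -2.000], [0.000, -13.000]].
det J = -156.000.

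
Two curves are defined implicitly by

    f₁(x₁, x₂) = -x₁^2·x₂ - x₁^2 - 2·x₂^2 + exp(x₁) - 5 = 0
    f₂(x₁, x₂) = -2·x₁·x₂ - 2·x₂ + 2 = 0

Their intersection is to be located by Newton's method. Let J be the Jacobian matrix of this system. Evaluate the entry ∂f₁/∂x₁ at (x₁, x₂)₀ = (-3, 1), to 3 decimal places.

12.050

∂f₁/∂x₁ = -2·x₁·x₂ - 2·x₁ + exp(x₁).
At (-3, 1) this is 12.050.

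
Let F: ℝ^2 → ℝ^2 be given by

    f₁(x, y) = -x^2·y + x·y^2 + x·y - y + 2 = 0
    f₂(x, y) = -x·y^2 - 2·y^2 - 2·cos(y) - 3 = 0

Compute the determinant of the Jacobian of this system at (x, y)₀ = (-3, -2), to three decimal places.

54.186

J = [[-2·x·y + y^2 + y, -x^2 + 2·x·y + x - 1], [-y^2, -2·x·y - 4·y + 2·sin(y)]].
At the point, J = [[-10.000, -1.000], [-4.000, -5.81859]].
det J = 54.186.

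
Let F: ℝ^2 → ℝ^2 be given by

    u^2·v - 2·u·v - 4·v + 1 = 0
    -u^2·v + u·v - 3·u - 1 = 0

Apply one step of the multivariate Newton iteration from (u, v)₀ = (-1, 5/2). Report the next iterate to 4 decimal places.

At (-1, 5/2): F = (-1.5000, -3.0000).
Jacobian J = [[2·u·v - 2·v, u^2 - 2·u - 4], [-2·u·v + v - 3, -u^2 + u]].
At the point, J = [[-10.0000, -1.0000], [4.5000, -2.0000]] (det J = 24.5000).
Solving J·Δ = −F gives Δ = (0.0000, -1.5000).
Then the next iterate is (u, v)₁ = (-1.0000, 1.0000).

(-1.0000, 1.0000)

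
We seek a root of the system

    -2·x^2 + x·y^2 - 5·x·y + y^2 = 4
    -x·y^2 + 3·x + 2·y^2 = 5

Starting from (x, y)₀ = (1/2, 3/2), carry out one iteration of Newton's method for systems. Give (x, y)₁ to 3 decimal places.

(-0.136, 1.634)

At (1/2, 3/2): F = (-4.875, -0.125).
Jacobian J = [[-4·x + y^2 - 5·y, 2·x·y - 5·x + 2·y], [-y^2 + 3, -2·x·y + 4·y]].
At the point, J = [[-7.250, 2.000], [0.750, 4.500]] (det J = -34.125).
Solving J·Δ = −F gives Δ = (-0.636, 0.134).
Then the next iterate is (x, y)₁ = (-0.136, 1.634).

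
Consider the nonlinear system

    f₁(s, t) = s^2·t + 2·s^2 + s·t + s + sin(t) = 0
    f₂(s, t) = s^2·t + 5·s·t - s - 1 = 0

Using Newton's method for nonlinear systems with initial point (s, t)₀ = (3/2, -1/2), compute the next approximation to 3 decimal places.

(0.531, -0.241)

At (3/2, -1/2): F = (3.64557, -7.375).
Jacobian J = [[2·s·t + 4·s + t + 1, s^2 + s + cos(t)], [2·s·t + 5·t - 1, s^2 + 5·s]].
At the point, J = [[5.000, 4.62758], [-5.000, 9.750]] (det J = 71.88791).
Solving J·Δ = −F gives Δ = (-0.969, 0.259).
Then the next iterate is (s, t)₁ = (0.531, -0.241).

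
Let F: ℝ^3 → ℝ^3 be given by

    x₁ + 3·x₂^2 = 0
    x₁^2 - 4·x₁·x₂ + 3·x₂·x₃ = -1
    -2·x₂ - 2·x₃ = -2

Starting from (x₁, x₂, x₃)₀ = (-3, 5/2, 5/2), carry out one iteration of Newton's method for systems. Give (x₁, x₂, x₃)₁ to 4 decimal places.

(-2.0387, 1.3859, -0.3859)

At (-3, 5/2, 5/2): F = (15.7500, 58.7500, -8.0000).
Jacobian J = [[1, 6·x₂, 0], [2·x₁ - 4·x₂, -4·x₁ + 3·x₃, 3·x₂], [0, -2, -2]].
At the point, J = [[1.0000, 15.0000, 0.0000], [-16.0000, 19.5000, 7.5000], [0.0000, -2.0000, -2.0000]] (det J = -504.0000).
Solving J·Δ = −F gives Δ = (0.9613, -1.1141, -2.8859).
Then the next iterate is (x₁, x₂, x₃)₁ = (-2.0387, 1.3859, -0.3859).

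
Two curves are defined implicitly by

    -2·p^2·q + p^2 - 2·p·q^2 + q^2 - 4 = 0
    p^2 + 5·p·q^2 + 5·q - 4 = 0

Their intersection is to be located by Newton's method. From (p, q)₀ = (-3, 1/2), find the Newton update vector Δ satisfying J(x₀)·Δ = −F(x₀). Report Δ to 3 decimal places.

(1.349, -0.266)

At (-3, 1/2): F = (-2.250, 3.750).
Jacobian J = [[-4·p·q + 2·p - 2·q^2, -2·p^2 - 4·p·q + 2·q], [2·p + 5·q^2, 10·p·q + 5]].
At the point, J = [[-0.500, -11.000], [-4.750, -10.000]] (det J = -47.250).
Solving J·Δ = −F gives Δ = (1.349, -0.266).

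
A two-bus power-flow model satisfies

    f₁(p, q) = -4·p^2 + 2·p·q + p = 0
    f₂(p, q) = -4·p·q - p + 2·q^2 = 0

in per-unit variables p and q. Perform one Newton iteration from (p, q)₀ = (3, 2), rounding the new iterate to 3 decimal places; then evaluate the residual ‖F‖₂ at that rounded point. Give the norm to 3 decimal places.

At (3, 2): F = (-21.000, -19.000).
Jacobian J = [[-8·p + 2·q + 1, 2·p], [-4·q - 1, -4·p + 4·q]].
At the point, J = [[-19.000, 6.000], [-9.000, -4.000]] (det J = 130.000).
Solving J·Δ = −F gives Δ = (-1.523, -1.323).
Then the next iterate is (p, q)₁ = (1.477, 0.677).
Re-evaluating at (1.477, 0.677): F = (-5.24926, -4.56006), so ‖F‖₂ = 6.953.

6.953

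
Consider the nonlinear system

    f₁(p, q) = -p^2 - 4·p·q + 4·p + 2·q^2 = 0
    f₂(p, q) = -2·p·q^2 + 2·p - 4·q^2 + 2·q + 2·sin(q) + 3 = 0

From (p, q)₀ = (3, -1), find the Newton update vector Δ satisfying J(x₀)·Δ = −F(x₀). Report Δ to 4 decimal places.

At (3, -1): F = (17.0000, -4.682942).
Jacobian J = [[-2·p - 4·q + 4, -4·p + 4·q], [-2·q^2 + 2, -4·p·q - 8·q + 2·cos(q) + 2]].
At the point, J = [[2.0000, -16.0000], [0.0000, 23.080605]] (det J = 46.161209).
Solving J·Δ = −F gives Δ = (-6.8768, 0.2029).

(-6.8768, 0.2029)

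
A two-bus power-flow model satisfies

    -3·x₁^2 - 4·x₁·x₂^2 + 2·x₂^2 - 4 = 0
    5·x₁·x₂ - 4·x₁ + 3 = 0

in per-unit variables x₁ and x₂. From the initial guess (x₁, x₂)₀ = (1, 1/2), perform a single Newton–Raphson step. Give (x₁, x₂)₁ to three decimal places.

(0.092, -0.072)

At (1, 1/2): F = (-7.500, 1.500).
Jacobian J = [[-6·x₁ - 4·x₂^2, -8·x₁·x₂ + 4·x₂], [5·x₂ - 4, 5·x₁]].
At the point, J = [[-7.000, -2.000], [-1.500, 5.000]] (det J = -38.000).
Solving J·Δ = −F gives Δ = (-0.908, -0.572).
Then the next iterate is (x₁, x₂)₁ = (0.092, -0.072).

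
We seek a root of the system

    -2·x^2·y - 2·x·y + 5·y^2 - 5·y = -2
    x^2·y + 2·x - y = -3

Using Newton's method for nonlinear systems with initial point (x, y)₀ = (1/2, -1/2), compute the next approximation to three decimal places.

(-2.385, -0.437)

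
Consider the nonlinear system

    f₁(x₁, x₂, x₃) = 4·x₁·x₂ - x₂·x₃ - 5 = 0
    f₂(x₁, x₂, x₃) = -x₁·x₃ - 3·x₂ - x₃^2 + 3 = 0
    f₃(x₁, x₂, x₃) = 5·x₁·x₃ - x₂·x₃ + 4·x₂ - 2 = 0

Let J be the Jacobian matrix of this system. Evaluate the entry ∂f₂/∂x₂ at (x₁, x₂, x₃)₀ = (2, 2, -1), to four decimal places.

∂f₂/∂x₂ = -3.
At (2, 2, -1) this is -3.0000.

-3.0000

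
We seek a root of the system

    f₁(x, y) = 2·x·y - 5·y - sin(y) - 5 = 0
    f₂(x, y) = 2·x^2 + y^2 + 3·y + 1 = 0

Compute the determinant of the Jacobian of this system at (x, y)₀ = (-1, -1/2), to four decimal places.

-33.5103

J = [[2·y, 2·x - cos(y) - 5], [4·x, 2·y + 3]].
At the point, J = [[-1.0000, -7.877583], [-4.0000, 2.0000]].
det J = -33.5103.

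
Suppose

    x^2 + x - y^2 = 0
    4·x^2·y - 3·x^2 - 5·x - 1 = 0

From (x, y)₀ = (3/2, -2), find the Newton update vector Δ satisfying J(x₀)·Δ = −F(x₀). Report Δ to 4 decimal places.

(-0.6955, 0.7580)

At (3/2, -2): F = (-0.2500, -33.2500).
Jacobian J = [[2·x + 1, -2·y], [8·x·y - 6·x - 5, 4·x^2]].
At the point, J = [[4.0000, 4.0000], [-38.0000, 9.0000]] (det J = 188.0000).
Solving J·Δ = −F gives Δ = (-0.6955, 0.7580).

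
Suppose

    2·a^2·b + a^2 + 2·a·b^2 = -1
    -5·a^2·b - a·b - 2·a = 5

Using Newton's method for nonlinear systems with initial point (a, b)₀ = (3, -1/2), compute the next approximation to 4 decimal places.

At (3, -1/2): F = (2.5000, 13.0000).
Jacobian J = [[4·a·b + 2·a + 2·b^2, 2·a^2 + 4·a·b], [-10·a·b - b - 2, -5·a^2 - a]].
At the point, J = [[0.5000, 12.0000], [13.5000, -48.0000]] (det J = -186.0000).
Solving J·Δ = −F gives Δ = (-1.4839, -0.1465).
Then the next iterate is (a, b)₁ = (1.5161, -0.6465).

(1.5161, -0.6465)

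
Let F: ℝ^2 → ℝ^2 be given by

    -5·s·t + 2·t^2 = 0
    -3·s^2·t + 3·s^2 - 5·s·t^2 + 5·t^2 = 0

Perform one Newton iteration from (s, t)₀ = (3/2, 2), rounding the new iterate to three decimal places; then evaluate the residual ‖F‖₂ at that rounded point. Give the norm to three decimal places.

2.347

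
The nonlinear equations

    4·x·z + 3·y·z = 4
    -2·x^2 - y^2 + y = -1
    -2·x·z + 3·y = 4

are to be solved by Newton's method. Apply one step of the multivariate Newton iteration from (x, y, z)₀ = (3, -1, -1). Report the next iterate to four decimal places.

(4.0000, 9.3333, 4.3333)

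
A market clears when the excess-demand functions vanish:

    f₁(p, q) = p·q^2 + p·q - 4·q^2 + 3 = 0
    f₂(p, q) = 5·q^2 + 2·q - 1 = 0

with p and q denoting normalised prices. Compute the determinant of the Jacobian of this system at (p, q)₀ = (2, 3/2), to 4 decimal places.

J = [[q^2 + q, 2·p·q + p - 8·q], [0, 10·q + 2]].
At the point, J = [[3.7500, -4.0000], [0.0000, 17.0000]].
det J = 63.7500.

63.7500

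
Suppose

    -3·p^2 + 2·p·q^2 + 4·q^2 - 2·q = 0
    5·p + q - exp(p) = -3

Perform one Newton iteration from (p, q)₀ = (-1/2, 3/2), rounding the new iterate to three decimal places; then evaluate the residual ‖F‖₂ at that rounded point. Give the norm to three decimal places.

0.023

At (-1/2, 3/2): F = (3.000, 1.39347).
Jacobian J = [[-6·p + 2·q^2, 4·p·q + 8·q - 2], [-exp(p) + 5, 1]].
At the point, J = [[7.500, 7.000], [4.39347, 1.000]] (det J = -23.25429).
Solving J·Δ = −F gives Δ = (-0.290, -0.117).
Then the next iterate is (p, q)₁ = (-0.790, 1.383).
Re-evaluating at (-0.790, 1.383): F = (-0.00959, -0.02084), so ‖F‖₂ = 0.023.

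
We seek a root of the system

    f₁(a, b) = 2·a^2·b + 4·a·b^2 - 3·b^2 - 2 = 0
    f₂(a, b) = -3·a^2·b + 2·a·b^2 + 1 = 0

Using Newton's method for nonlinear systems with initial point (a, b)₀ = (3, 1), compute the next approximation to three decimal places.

At (3, 1): F = (25.000, -20.000).
Jacobian J = [[4·a·b + 4·b^2, 2·a^2 + 8·a·b - 6·b], [-6·a·b + 2·b^2, -3·a^2 + 4·a·b]].
At the point, J = [[16.000, 36.000], [-16.000, -15.000]] (det J = 336.000).
Solving J·Δ = −F gives Δ = (-1.027, -0.238).
Then the next iterate is (a, b)₁ = (1.973, 0.762).

(1.973, 0.762)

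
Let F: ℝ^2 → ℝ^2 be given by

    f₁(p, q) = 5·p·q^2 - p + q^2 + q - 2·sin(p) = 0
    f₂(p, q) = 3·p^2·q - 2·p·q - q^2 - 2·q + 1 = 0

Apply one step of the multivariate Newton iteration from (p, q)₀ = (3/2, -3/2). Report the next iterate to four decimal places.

(1.3670, -0.9781)

At (3/2, -3/2): F = (14.130010, -3.8750).
Jacobian J = [[5·q^2 - 2·cos(p) - 1, 10·p·q + 2·q + 1], [6·p·q - 2·q, 3·p^2 - 2·p - 2·q - 2]].
At the point, J = [[10.108526, -24.5000], [-10.5000, 4.7500]] (det J = -209.234503).
Solving J·Δ = −F gives Δ = (-0.1330, 0.5219).
Then the next iterate is (p, q)₁ = (1.3670, -0.9781).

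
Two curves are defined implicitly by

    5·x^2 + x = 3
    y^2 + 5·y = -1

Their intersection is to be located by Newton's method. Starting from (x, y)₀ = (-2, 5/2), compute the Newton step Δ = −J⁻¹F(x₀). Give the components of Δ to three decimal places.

(0.789, -1.975)

At (-2, 5/2): F = (15.000, 19.750).
Jacobian J = [[10·x + 1, 0], [0, 2·y + 5]].
At the point, J = [[-19.000, 0.000], [0.000, 10.000]] (det J = -190.000).
Solving J·Δ = −F gives Δ = (0.789, -1.975).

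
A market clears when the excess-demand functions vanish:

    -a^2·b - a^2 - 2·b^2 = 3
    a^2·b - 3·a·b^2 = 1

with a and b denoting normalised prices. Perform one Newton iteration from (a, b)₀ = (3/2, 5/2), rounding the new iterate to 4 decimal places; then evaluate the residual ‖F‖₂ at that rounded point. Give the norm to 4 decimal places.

31.5742

At (3/2, 5/2): F = (-23.3750, -23.5000).
Jacobian J = [[-2·a·b - 2·a, -a^2 - 4·b], [2·a·b - 3·b^2, a^2 - 6·a·b]].
At the point, J = [[-10.5000, -12.2500], [-11.2500, -20.2500]] (det J = 74.8125).
Solving J·Δ = −F gives Δ = (-2.4791, 0.2168).
Then the next iterate is (a, b)₁ = (-0.9791, 2.7168).
Re-evaluating at (-0.9791, 2.7168): F = (-21.325066, 23.284642), so ‖F‖₂ = 31.5742.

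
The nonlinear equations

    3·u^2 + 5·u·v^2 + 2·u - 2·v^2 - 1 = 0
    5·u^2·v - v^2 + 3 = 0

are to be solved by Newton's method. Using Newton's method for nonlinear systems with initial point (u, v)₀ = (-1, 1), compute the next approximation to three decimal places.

(-0.438, 0.540)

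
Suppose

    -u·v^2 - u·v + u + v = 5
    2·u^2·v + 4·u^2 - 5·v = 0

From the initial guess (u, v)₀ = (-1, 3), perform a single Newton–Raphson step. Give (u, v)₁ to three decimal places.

At (-1, 3): F = (9.000, -5.000).
Jacobian J = [[-v^2 - v + 1, -2·u·v - u + 1], [4·u·v + 8·u, 2·u^2 - 5]].
At the point, J = [[-11.000, 8.000], [-20.000, -3.000]] (det J = 193.000).
Solving J·Δ = −F gives Δ = (-0.067, -1.218).
Then the next iterate is (u, v)₁ = (-1.067, 1.782).

(-1.067, 1.782)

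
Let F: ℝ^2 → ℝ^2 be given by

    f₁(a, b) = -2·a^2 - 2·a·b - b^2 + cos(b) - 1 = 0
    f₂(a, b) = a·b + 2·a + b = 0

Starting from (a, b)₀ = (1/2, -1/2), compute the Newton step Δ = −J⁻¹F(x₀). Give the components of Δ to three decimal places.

(-0.306, 0.139)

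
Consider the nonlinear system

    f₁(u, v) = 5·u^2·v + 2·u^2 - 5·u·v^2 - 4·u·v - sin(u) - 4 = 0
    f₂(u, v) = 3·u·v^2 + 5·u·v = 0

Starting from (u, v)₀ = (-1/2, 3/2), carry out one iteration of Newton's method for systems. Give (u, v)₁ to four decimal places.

(-1.1028, -0.7451)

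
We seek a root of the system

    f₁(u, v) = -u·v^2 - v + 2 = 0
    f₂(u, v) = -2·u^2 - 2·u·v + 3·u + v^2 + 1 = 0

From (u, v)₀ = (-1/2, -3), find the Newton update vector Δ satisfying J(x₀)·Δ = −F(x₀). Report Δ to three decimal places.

(0.309, 1.680)

At (-1/2, -3): F = (9.500, 5.000).
Jacobian J = [[-v^2, -2·u·v - 1], [-4·u - 2·v + 3, -2·u + 2·v]].
At the point, J = [[-9.000, -4.000], [11.000, -5.000]] (det J = 89.000).
Solving J·Δ = −F gives Δ = (0.309, 1.680).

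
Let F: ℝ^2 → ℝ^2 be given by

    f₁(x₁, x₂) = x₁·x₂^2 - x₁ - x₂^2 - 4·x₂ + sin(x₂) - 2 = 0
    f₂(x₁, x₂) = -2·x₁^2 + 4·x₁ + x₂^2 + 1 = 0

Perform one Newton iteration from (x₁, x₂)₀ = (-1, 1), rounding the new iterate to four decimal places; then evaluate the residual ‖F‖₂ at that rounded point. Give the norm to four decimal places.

2.2918

At (-1, 1): F = (-6.158529, -4.0000).
Jacobian J = [[x₂^2 - 1, 2·x₁·x₂ - 2·x₂ + cos(x₂) - 4], [-4·x₁ + 4, 2·x₂]].
At the point, J = [[0.0000, -7.459698], [8.0000, 2.0000]] (det J = 59.677582).
Solving J·Δ = −F gives Δ = (0.7064, -0.8256).
Then the next iterate is (x₁, x₂)₁ = (-0.2936, 0.1744).
Re-evaluating at (-0.2936, 0.1744): F = (-2.269828, -0.316387), so ‖F‖₂ = 2.2918.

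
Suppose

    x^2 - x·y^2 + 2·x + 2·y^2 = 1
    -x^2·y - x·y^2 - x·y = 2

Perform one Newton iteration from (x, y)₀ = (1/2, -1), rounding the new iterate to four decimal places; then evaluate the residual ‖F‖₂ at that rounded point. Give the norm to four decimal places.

At (1/2, -1): F = (1.7500, -1.7500).
Jacobian J = [[2·x - y^2 + 2, -2·x·y + 4·y], [-2·x·y - y^2 - y, -x^2 - 2·x·y - x]].
At the point, J = [[2.0000, -3.0000], [1.0000, 0.2500]] (det J = 3.5000).
Solving J·Δ = −F gives Δ = (1.3750, 1.5000).
Then the next iterate is (x, y)₁ = (1.8750, 0.5000).
Re-evaluating at (1.8750, 0.5000): F = (6.296875, -5.164062), so ‖F‖₂ = 8.1436.

8.1436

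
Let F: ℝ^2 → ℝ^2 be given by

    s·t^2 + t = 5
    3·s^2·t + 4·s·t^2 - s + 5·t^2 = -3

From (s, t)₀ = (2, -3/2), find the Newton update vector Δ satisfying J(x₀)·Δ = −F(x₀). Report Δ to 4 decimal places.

(1.0406, 0.0683)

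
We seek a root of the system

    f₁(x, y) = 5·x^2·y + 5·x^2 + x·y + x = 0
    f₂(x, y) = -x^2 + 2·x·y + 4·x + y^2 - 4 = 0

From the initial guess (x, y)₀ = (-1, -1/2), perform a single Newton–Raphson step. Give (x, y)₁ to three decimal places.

(2.846, 3.327)

At (-1, -1/2): F = (2.000, -7.750).
Jacobian J = [[10·x·y + 10·x + y + 1, 5·x^2 + x], [-2·x + 2·y + 4, 2·x + 2·y]].
At the point, J = [[-4.500, 4.000], [5.000, -3.000]] (det J = -6.500).
Solving J·Δ = −F gives Δ = (3.846, 3.827).
Then the next iterate is (x, y)₁ = (2.846, 3.327).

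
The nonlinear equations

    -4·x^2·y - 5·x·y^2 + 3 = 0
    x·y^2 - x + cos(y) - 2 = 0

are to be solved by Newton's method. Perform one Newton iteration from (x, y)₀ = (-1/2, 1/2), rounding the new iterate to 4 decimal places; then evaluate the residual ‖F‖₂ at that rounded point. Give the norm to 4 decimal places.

At (-1/2, 1/2): F = (3.1250, -0.747417).
Jacobian J = [[-8·x·y - 5·y^2, -4·x^2 - 10·x·y], [y^2 - 1, 2·x·y - sin(y)]].
At the point, J = [[0.7500, 1.5000], [-0.7500, -0.979426]] (det J = 0.390431).
Solving J·Δ = −F gives Δ = (4.9678, -4.5672).
Then the next iterate is (x, y)₁ = (4.4678, -4.0672).
Re-evaluating at (4.4678, -4.0672): F = (-41.788956, 66.837716), so ‖F‖₂ = 78.8264.

78.8264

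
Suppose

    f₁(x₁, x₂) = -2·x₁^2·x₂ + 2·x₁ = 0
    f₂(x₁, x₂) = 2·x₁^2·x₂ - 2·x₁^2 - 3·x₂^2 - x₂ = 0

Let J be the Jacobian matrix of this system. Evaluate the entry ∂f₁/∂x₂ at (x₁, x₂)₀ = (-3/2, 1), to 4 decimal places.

-4.5000

∂f₁/∂x₂ = -2·x₁^2.
At (-3/2, 1) this is -4.5000.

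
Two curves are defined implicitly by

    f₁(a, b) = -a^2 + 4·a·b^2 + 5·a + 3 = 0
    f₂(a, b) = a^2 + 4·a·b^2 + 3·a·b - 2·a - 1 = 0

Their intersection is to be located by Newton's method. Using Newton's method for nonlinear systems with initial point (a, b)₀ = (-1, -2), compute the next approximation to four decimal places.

(-0.4138, -1.6552)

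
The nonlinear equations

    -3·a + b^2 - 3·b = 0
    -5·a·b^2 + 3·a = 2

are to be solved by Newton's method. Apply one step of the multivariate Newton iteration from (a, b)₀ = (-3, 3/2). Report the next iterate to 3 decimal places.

(-0.750, 1.407)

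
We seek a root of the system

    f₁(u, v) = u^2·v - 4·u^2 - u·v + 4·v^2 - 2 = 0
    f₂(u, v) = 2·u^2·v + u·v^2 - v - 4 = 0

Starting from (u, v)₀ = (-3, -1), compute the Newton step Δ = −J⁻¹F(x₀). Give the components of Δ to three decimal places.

At (-3, -1): F = (-46.000, -24.000).
Jacobian J = [[2·u·v - 8·u - v, u^2 - u + 8·v], [4·u·v + v^2, 2·u^2 + 2·u·v - 1]].
At the point, J = [[31.000, 4.000], [13.000, 23.000]] (det J = 661.000).
Solving J·Δ = −F gives Δ = (1.455, 0.221).

(1.455, 0.221)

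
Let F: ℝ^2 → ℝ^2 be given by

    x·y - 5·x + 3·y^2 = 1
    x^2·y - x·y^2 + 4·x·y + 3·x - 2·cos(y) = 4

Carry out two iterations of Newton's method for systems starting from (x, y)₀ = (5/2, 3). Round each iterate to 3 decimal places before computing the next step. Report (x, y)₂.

At (5/2, 3): F = (21.000, 31.72998).
Jacobian J = [[y - 5, x + 6·y], [2·x·y - y^2 + 4·y + 3, x^2 - 2·x·y + 4·x + 2·sin(y)]].
At the point, J = [[-2.000, 20.500], [21.000, 1.53224]] (det J = -433.56448).
Solving J·Δ = −F gives Δ = (-1.426, -1.164).
Then the next iterate is (x, y)₁ = (1.074, 1.836).
Round to (1.074, 1.836) and repeat: F = (5.71455, 6.13111), J = [[-3.164, 12.090], [10.91683, 3.43583]].
Δ = (-0.381, -0.572), so (x, y)₂ = (0.693, 1.264).

(0.693, 1.264)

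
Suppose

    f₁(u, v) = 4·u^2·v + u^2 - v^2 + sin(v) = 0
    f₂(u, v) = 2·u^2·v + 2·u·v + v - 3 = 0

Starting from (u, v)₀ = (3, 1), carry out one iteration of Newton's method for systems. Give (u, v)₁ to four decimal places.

At (3, 1): F = (44.841471, 22.0000).
Jacobian J = [[8·u·v + 2·u, 4·u^2 - 2·v + cos(v)], [4·u·v + 2·v, 2·u^2 + 2·u + 1]].
At the point, J = [[30.0000, 34.540302], [14.0000, 25.0000]] (det J = 266.435768).
Solving J·Δ = −F gives Δ = (-1.3555, -0.1209).
Then the next iterate is (u, v)₁ = (1.6445, 0.8791).

(1.6445, 0.8791)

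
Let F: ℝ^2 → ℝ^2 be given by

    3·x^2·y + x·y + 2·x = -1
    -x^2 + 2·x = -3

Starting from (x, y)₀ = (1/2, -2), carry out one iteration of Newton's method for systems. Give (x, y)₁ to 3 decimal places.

At (1/2, -2): F = (-0.500, 3.750).
Jacobian J = [[6·x·y + y + 2, 3·x^2 + x], [-2·x + 2, 0]].
At the point, J = [[-6.000, 1.250], [1.000, 0.000]] (det J = -1.250).
Solving J·Δ = −F gives Δ = (-3.750, -17.600).
Then the next iterate is (x, y)₁ = (-3.250, -19.600).

(-3.250, -19.600)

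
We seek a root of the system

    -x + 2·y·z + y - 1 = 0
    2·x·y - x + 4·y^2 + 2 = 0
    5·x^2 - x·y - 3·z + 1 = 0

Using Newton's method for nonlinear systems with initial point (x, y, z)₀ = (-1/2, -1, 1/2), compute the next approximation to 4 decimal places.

(0.6500, -0.5500, -0.8750)

At (-1/2, -1, 1/2): F = (-2.5000, 7.5000, 0.2500).
Jacobian J = [[-1, 2·z + 1, 2·y], [2·y - 1, 2·x + 8·y, 0], [10·x - y, -x, -3]].
At the point, J = [[-1.0000, 2.0000, -2.0000], [-3.0000, -9.0000, 0.0000], [-4.0000, 0.5000, -3.0000]] (det J = 30.0000).
Solving J·Δ = −F gives Δ = (1.1500, 0.4500, -1.3750).
Then the next iterate is (x, y, z)₁ = (0.6500, -0.5500, -0.8750).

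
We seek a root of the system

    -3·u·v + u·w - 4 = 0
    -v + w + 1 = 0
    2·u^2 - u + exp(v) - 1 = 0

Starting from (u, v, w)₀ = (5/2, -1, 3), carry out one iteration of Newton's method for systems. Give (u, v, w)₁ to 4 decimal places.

(1.5195, -2.4766, -3.4766)

At (5/2, -1, 3): F = (11.0000, 5.0000, 9.367879).
Jacobian J = [[-3·v + w, -3·u, u], [0, -1, 1], [4·u - 1, exp(v), 0]].
At the point, J = [[6.0000, -7.5000, 2.5000], [0.0000, -1.0000, 1.0000], [9.0000, 0.367879, 0.0000]] (det J = -47.207277).
Solving J·Δ = −F gives Δ = (-0.9805, -1.4766, -6.4766).
Then the next iterate is (u, v, w)₁ = (1.5195, -2.4766, -3.4766).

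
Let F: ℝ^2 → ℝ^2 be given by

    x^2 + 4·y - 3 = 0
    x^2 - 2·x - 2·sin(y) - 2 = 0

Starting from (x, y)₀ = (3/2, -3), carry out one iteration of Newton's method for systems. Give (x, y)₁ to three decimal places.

(9.425, -5.756)

At (3/2, -3): F = (-12.750, -2.46776).
Jacobian J = [[2·x, 4], [2·x - 2, -2·cos(y)]].
At the point, J = [[3.000, 4.000], [1.000, 1.97998]] (det J = 1.93995).
Solving J·Δ = −F gives Δ = (7.925, -2.756).
Then the next iterate is (x, y)₁ = (9.425, -5.756).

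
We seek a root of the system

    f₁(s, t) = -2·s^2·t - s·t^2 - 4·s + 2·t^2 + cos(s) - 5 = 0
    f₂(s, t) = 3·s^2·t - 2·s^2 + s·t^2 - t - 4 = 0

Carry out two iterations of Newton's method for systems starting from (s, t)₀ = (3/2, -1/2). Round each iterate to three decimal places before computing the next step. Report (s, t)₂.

At (3/2, -1/2): F = (-8.55426, -11.000).
Jacobian J = [[-4·s·t - t^2 - sin(s) - 4, -2·s^2 - 2·s·t + 4·t], [6·s·t - 4·s + t^2, 3·s^2 + 2·s·t - 1]].
At the point, J = [[-2.24749, -5.000], [-10.250, 4.250]] (det J = -60.80185).
Solving J·Δ = −F gives Δ = (-1.503, -1.035).
Then the next iterate is (s, t)₁ = (-0.003, -1.535).
Round to (-0.003, -1.535) and repeat: F = (0.73154, -2.47213), J = [[-6.37165, -6.14923], [2.39585, -0.99076]].
Δ = (0.757, -0.665), so (s, t)₂ = (0.754, -2.200).

(0.754, -2.200)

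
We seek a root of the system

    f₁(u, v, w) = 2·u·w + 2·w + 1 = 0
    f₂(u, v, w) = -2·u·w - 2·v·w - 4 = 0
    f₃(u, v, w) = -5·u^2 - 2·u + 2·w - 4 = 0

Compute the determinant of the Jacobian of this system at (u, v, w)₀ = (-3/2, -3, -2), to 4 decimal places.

20.0000

J = [[2·w, 0, 2·u + 2], [-2·w, -2·w, -2·u - 2·v], [-10·u - 2, 0, 2]].
At the point, J = [[-4.0000, 0.0000, -1.0000], [4.0000, 4.0000, 9.0000], [13.0000, 0.0000, 2.0000]].
det J = 20.0000.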